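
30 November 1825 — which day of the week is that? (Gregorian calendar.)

Wednesday

Doomsday rule: the anchor day for the 1800s is Friday. For year 25: 25÷12 = 2 r 1, and 1÷4 = 0, so 2+1+0 = 3.
Friday + 3 ≡ Monday — that's 1825's doomsday.
In November the doomsday date is Nov 7.
Nov 30 is 23 days after Nov 7; 23 mod 7 = 2, so Monday + 2 = Wednesday.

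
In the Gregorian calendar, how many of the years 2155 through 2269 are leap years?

28

Multiples of 4 in [2155,2269]: 29.
Of those, multiples of 100: 1 (not leap unless ÷400).
Multiples of 400: 0.
Leap years = 29 − 1 + 0 = 28.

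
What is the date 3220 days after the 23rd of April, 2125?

+365 (one year) → Apr 23, 2126 (2855 left).
+365 (one year) → Apr 23, 2127 (2490 left).
+366 (one year; includes Feb 29, 2128) → Apr 23, 2128 (2124 left).
+365 (one year) → Apr 23, 2129 (1759 left).
+365 (one year) → Apr 23, 2130 (1394 left).
+365 (one year) → Apr 23, 2131 (1029 left).
+366 (one year; includes Feb 29, 2132) → Apr 23, 2132 (663 left).
+365 (one year) → Apr 23, 2133 (298 left).
Apr has 30 days: +8 → May 1, 2133 (290 left).
May has 31 days: +31 → Jun 1, 2133 (259 left).
Jun has 30 days: +30 → Jul 1, 2133 (229 left).
Jul has 31 days: +31 → Aug 1, 2133 (198 left).
Aug has 31 days: +31 → Sep 1, 2133 (167 left).
Sep has 30 days: +30 → Oct 1, 2133 (137 left).
Oct has 31 days: +31 → Nov 1, 2133 (106 left).
Nov has 30 days: +30 → Dec 1, 2133 (76 left).
Dec has 31 days: +31 → Jan 1, 2134 (45 left).
Jan has 31 days: +31 → Feb 1, 2134 (14 left).
+14 → Feb 15, 2134.

February 15, 2134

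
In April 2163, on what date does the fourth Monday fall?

April 25, 2163

April 1, 2163 is a Friday.
The first Monday is therefore April 4 (3 days later).
The fourth Monday is 4 + 3×7 = April 25.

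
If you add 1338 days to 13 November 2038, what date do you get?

July 13, 2042

+365 (one year) → Nov 13, 2039 (973 left).
+366 (one year; includes Feb 29, 2040) → Nov 13, 2040 (607 left).
+365 (one year) → Nov 13, 2041 (242 left).
Nov has 30 days: +18 → Dec 1, 2041 (224 left).
Dec has 31 days: +31 → Jan 1, 2042 (193 left).
Jan has 31 days: +31 → Feb 1, 2042 (162 left).
Feb has 28 days: +28 → Mar 1, 2042 (134 left).
Mar has 31 days: +31 → Apr 1, 2042 (103 left).
Apr has 30 days: +30 → May 1, 2042 (73 left).
May has 31 days: +31 → Jun 1, 2042 (42 left).
Jun has 30 days: +30 → Jul 1, 2042 (12 left).
+12 → Jul 13, 2042.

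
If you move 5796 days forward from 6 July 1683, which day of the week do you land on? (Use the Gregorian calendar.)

Tuesday

First find the weekday of Jul 6, 1683. Doomsday rule: the anchor day for the 1600s is Tuesday. For year 83: 83÷12 = 6 r 11, and 11÷4 = 2, so 6+11+2 = 19.
Tuesday + 19 ≡ Sunday — that's 1683's doomsday.
In July the doomsday date is Jul 11.
Jul 6 is 5 days before Jul 11; 5 mod 7 = 5, so Sunday − 5 = Tuesday.
5796 mod 7 = 0, so 5796 days after a Tuesday is Tuesday + 0 = Tuesday.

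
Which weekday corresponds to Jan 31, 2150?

Doomsday rule: the anchor day for the 2100s is Sunday. For year 50: 50÷12 = 4 r 2, and 2÷4 = 0, so 4+2+0 = 6.
Sunday + 6 ≡ Saturday — that's 2150's doomsday.
In January the doomsday date is Jan 3 (2150 is not a leap year).
Jan 31 is 28 days after Jan 3; 28 mod 7 = 0, so Saturday + 0 = Saturday.

Saturday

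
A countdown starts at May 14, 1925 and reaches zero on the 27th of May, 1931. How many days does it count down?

2204

May 14, 1925 → May 14, 1926: 365 days.
May 14, 1926 → May 14, 1927: 365 days.
May 14, 1927 → May 14, 1928: 366 days (Feb 29, 1928 is in that span).
May 14, 1928 → May 14, 1929: 365 days.
May 14, 1929 → May 14, 1930: 365 days.
May 14, 1930 → Jun 14, 1930: 31 days (May has 31).
Jun 14, 1930 → Jul 14, 1930: 30 days (June has 30).
Jul 14, 1930 → Aug 14, 1930: 31 days (July has 31).
Aug 14, 1930 → Sep 14, 1930: 31 days (August has 31).
Sep 14, 1930 → Oct 14, 1930: 30 days (September has 30).
Oct 14, 1930 → Nov 14, 1930: 31 days (October has 31).
Nov 14, 1930 → Dec 14, 1930: 30 days (November has 30).
Dec 14, 1930 → Jan 14, 1931: 31 days (December has 31).
Jan 14, 1931 → Feb 14, 1931: 31 days (January has 31).
Feb 14, 1931 → Mar 14, 1931: 28 days (February has 28).
Mar 14, 1931 → Apr 14, 1931: 31 days (March has 31).
Apr 14, 1931 → May 14, 1931: 30 days (April has 30).
May 14, 1931 → May 27, 1931: 13 days.
Total: 2204 days.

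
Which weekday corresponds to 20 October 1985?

Sunday

Doomsday rule: the anchor day for the 1900s is Wednesday. For year 85: 85÷12 = 7 r 1, and 1÷4 = 0, so 7+1+0 = 8.
Wednesday + 8 ≡ Thursday — that's 1985's doomsday.
In October the doomsday date is Oct 10.
Oct 20 is 10 days after Oct 10; 10 mod 7 = 3, so Thursday + 3 = Sunday.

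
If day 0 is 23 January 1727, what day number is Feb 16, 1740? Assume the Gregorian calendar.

4772

Jan 23, 1727 → Jan 23, 1728: 365 days.
Jan 23, 1728 → Jan 23, 1729: 366 days (Feb 29, 1728 is in that span).
Jan 23, 1729 → Jan 23, 1730: 365 days.
Jan 23, 1730 → Jan 23, 1731: 365 days.
Jan 23, 1731 → Jan 23, 1732: 365 days.
Jan 23, 1732 → Jan 23, 1733: 366 days (Feb 29, 1732 is in that span).
Jan 23, 1733 → Jan 23, 1734: 365 days.
Jan 23, 1734 → Jan 23, 1735: 365 days.
Jan 23, 1735 → Jan 23, 1736: 365 days.
Jan 23, 1736 → Jan 23, 1737: 366 days (Feb 29, 1736 is in that span).
Jan 23, 1737 → Jan 23, 1738: 365 days.
Jan 23, 1738 → Jan 23, 1739: 365 days.
Jan 23, 1739 → Feb 23, 1739: 31 days (January has 31).
Feb 23, 1739 → Mar 23, 1739: 28 days (February has 28).
Mar 23, 1739 → Apr 23, 1739: 31 days (March has 31).
Apr 23, 1739 → May 23, 1739: 30 days (April has 30).
May 23, 1739 → Jun 23, 1739: 31 days (May has 31).
Jun 23, 1739 → Jul 23, 1739: 30 days (June has 30).
Jul 23, 1739 → Aug 23, 1739: 31 days (July has 31).
Aug 23, 1739 → Sep 23, 1739: 31 days (August has 31).
Sep 23, 1739 → Oct 23, 1739: 30 days (September has 30).
Oct 23, 1739 → Nov 23, 1739: 31 days (October has 31).
Nov 23, 1739 → Dec 23, 1739: 30 days (November has 30).
Dec 23, 1739 → Jan 23, 1740: 31 days (December has 31).
Jan 23, 1740 → Feb 16, 1740: 24 days.
Total: 4772 days.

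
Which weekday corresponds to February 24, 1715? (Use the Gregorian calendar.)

Sunday

Doomsday rule: the anchor day for the 1700s is Sunday. For year 15: 15÷12 = 1 r 3, and 3÷4 = 0, so 1+3+0 = 4.
Sunday + 4 ≡ Thursday — that's 1715's doomsday.
In February the doomsday date is Feb 28 (1715 is not a leap year).
Feb 24 is 4 days before Feb 28; 4 mod 7 = 4, so Thursday − 4 = Sunday.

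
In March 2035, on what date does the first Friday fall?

March 2, 2035

March 1, 2035 is a Thursday.
The first Friday is therefore March 2 (1 days later).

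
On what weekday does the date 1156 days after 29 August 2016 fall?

Tuesday

First find the weekday of Aug 29, 2016. Doomsday rule: the anchor day for the 2000s is Tuesday. For year 16: 16÷12 = 1 r 4, and 4÷4 = 1, so 1+4+1 = 6.
Tuesday + 6 ≡ Monday — that's 2016's doomsday.
In August the doomsday date is Aug 8.
Aug 29 is 21 days after Aug 8; 21 mod 7 = 0, so Monday + 0 = Monday.
1156 mod 7 = 1, so 1156 days after a Monday is Monday + 1 = Tuesday.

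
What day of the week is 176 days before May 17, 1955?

Monday

First find the weekday of May 17, 1955. Doomsday rule: the anchor day for the 1900s is Wednesday. For year 55: 55÷12 = 4 r 7, and 7÷4 = 1, so 4+7+1 = 12.
Wednesday + 12 ≡ Monday — that's 1955's doomsday.
In May the doomsday date is May 9.
May 17 is 8 days after May 9; 8 mod 7 = 1, so Monday + 1 = Tuesday.
176 mod 7 = 1, so 176 days before a Tuesday is Tuesday − 1 = Monday.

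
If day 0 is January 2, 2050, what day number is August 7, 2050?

Jan 2, 2050 → Feb 2, 2050: 31 days (January has 31).
Feb 2, 2050 → Mar 2, 2050: 28 days (February has 28).
Mar 2, 2050 → Apr 2, 2050: 31 days (March has 31).
Apr 2, 2050 → May 2, 2050: 30 days (April has 30).
May 2, 2050 → Jun 2, 2050: 31 days (May has 31).
Jun 2, 2050 → Jul 2, 2050: 30 days (June has 30).
Jul 2, 2050 → Aug 2, 2050: 31 days (July has 31).
Aug 2, 2050 → Aug 7, 2050: 5 days.
Total: 217 days.

217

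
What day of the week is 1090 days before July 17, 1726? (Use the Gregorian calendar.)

Friday

Jul 17, 1726 is a Wednesday.
1090 mod 7 = 5, so 1090 days before a Wednesday is Wednesday − 5 = Friday.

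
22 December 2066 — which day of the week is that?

Wednesday

January 1, 2066 is a Friday.
Jan 1, 2066 → Feb 1, 2066: 31 days (January has 31).
Feb 1, 2066 → Mar 1, 2066: 28 days (February has 28).
Mar 1, 2066 → Apr 1, 2066: 31 days (March has 31).
Apr 1, 2066 → May 1, 2066: 30 days (April has 30).
May 1, 2066 → Jun 1, 2066: 31 days (May has 31).
Jun 1, 2066 → Jul 1, 2066: 30 days (June has 30).
Jul 1, 2066 → Aug 1, 2066: 31 days (July has 31).
Aug 1, 2066 → Sep 1, 2066: 31 days (August has 31).
Sep 1, 2066 → Oct 1, 2066: 30 days (September has 30).
Oct 1, 2066 → Nov 1, 2066: 31 days (October has 31).
Nov 1, 2066 → Dec 1, 2066: 30 days (November has 30).
Dec 1, 2066 → Dec 22, 2066: 21 days.
Total: 355 days.
355 mod 7 = 5, so Friday + 5 = Wednesday.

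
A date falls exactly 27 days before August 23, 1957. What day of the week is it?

Saturday

First find the weekday of Aug 23, 1957. Doomsday rule: the anchor day for the 1900s is Wednesday. For year 57: 57÷12 = 4 r 9, and 9÷4 = 2, so 4+9+2 = 15.
Wednesday + 15 ≡ Thursday — that's 1957's doomsday.
In August the doomsday date is Aug 8.
Aug 23 is 15 days after Aug 8; 15 mod 7 = 1, so Thursday + 1 = Friday.
27 mod 7 = 6, so 27 days before a Friday is Friday − 6 = Saturday.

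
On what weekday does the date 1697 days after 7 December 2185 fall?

Dec 7, 2185 is a Wednesday.
1697 mod 7 = 3, so 1697 days after a Wednesday is Wednesday + 3 = Saturday.

Saturday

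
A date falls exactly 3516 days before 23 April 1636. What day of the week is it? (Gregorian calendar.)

Apr 23, 1636 is a Wednesday.
3516 mod 7 = 2, so 3516 days before a Wednesday is Wednesday − 2 = Monday.

Monday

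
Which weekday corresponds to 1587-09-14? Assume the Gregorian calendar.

Monday

Doomsday rule: the anchor day for the 1500s is Wednesday. For year 87: 87÷12 = 7 r 3, and 3÷4 = 0, so 7+3+0 = 10.
Wednesday + 10 ≡ Saturday — that's 1587's doomsday.
In September the doomsday date is Sep 5.
Sep 14 is 9 days after Sep 5; 9 mod 7 = 2, so Saturday + 2 = Monday.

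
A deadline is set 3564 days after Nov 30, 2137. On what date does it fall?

September 3, 2147

+365 (one year) → Nov 30, 2138 (3199 left).
+365 (one year) → Nov 30, 2139 (2834 left).
+366 (one year; includes Feb 29, 2140) → Nov 30, 2140 (2468 left).
+365 (one year) → Nov 30, 2141 (2103 left).
+365 (one year) → Nov 30, 2142 (1738 left).
+365 (one year) → Nov 30, 2143 (1373 left).
+366 (one year; includes Feb 29, 2144) → Nov 30, 2144 (1007 left).
+365 (one year) → Nov 30, 2145 (642 left).
+365 (one year) → Nov 30, 2146 (277 left).
Nov has 30 days: +1 → Dec 1, 2146 (276 left).
Dec has 31 days: +31 → Jan 1, 2147 (245 left).
Jan has 31 days: +31 → Feb 1, 2147 (214 left).
Feb has 28 days: +28 → Mar 1, 2147 (186 left).
Mar has 31 days: +31 → Apr 1, 2147 (155 left).
Apr has 30 days: +30 → May 1, 2147 (125 left).
May has 31 days: +31 → Jun 1, 2147 (94 left).
Jun has 30 days: +30 → Jul 1, 2147 (64 left).
Jul has 31 days: +31 → Aug 1, 2147 (33 left).
Aug has 31 days: +31 → Sep 1, 2147 (2 left).
+2 → Sep 3, 2147.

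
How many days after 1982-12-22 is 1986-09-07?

Dec 22, 1982 → Dec 22, 1983: 365 days.
Dec 22, 1983 → Dec 22, 1984: 366 days (Feb 29, 1984 is in that span).
Dec 22, 1984 → Dec 22, 1985: 365 days.
Dec 22, 1985 → Jan 22, 1986: 31 days (December has 31).
Jan 22, 1986 → Feb 22, 1986: 31 days (January has 31).
Feb 22, 1986 → Mar 22, 1986: 28 days (February has 28).
Mar 22, 1986 → Apr 22, 1986: 31 days (March has 31).
Apr 22, 1986 → May 22, 1986: 30 days (April has 30).
May 22, 1986 → Jun 22, 1986: 31 days (May has 31).
Jun 22, 1986 → Jul 22, 1986: 30 days (June has 30).
Jul 22, 1986 → Aug 22, 1986: 31 days (July has 31).
Aug 22, 1986 → Sep 7, 1986: 16 days.
Total: 1355 days.

1355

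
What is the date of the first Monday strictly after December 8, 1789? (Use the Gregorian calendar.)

December 14, 1789

Dec 8, 1789 is a Tuesday.
From Tuesday to the next Monday is 6 days.
Dec 8, 1789 + 6 = Dec 14, 1789.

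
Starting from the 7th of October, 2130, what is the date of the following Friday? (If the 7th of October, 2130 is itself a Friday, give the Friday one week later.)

Oct 7, 2130 is a Saturday.
From Saturday to the next Friday is 6 days.
Oct 7, 2130 + 6 = Oct 13, 2130.

October 13, 2130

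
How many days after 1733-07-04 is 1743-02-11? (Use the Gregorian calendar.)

Jul 4, 1733 → Jul 4, 1734: 365 days.
Jul 4, 1734 → Jul 4, 1735: 365 days.
Jul 4, 1735 → Jul 4, 1736: 366 days (Feb 29, 1736 is in that span).
Jul 4, 1736 → Jul 4, 1737: 365 days.
Jul 4, 1737 → Jul 4, 1738: 365 days.
Jul 4, 1738 → Jul 4, 1739: 365 days.
Jul 4, 1739 → Jul 4, 1740: 366 days (Feb 29, 1740 is in that span).
Jul 4, 1740 → Jul 4, 1741: 365 days.
Jul 4, 1741 → Jul 4, 1742: 365 days.
Jul 4, 1742 → Aug 4, 1742: 31 days (July has 31).
Aug 4, 1742 → Sep 4, 1742: 31 days (August has 31).
Sep 4, 1742 → Oct 4, 1742: 30 days (September has 30).
Oct 4, 1742 → Nov 4, 1742: 31 days (October has 31).
Nov 4, 1742 → Dec 4, 1742: 30 days (November has 30).
Dec 4, 1742 → Jan 4, 1743: 31 days (December has 31).
Jan 4, 1743 → Feb 4, 1743: 31 days (January has 31).
Feb 4, 1743 → Feb 11, 1743: 7 days.
Total: 3509 days.

3509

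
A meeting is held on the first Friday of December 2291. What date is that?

December 4, 2291

December 1, 2291 is a Tuesday.
The first Friday is therefore December 4 (3 days later).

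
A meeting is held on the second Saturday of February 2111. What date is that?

February 1, 2111 is a Sunday.
The first Saturday is therefore February 7 (6 days later).
The second Saturday is 7 + 1×7 = February 14.

February 14, 2111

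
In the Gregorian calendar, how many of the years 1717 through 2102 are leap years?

93

Multiples of 4 in [1717,2102]: 96.
Of those, multiples of 100: 4 (not leap unless ÷400).
Multiples of 400: 1.
Leap years = 96 − 4 + 1 = 93.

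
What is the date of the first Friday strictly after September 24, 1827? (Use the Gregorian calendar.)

Sep 24, 1827 is a Monday.
From Monday to the next Friday is 4 days.
Sep 24, 1827 + 4 = Sep 28, 1827.

September 28, 1827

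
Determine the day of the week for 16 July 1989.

Sunday

January 1, 1989 is a Sunday.
Jan 1, 1989 → Feb 1, 1989: 31 days (January has 31).
Feb 1, 1989 → Mar 1, 1989: 28 days (February has 28).
Mar 1, 1989 → Apr 1, 1989: 31 days (March has 31).
Apr 1, 1989 → May 1, 1989: 30 days (April has 30).
May 1, 1989 → Jun 1, 1989: 31 days (May has 31).
Jun 1, 1989 → Jul 1, 1989: 30 days (June has 30).
Jul 1, 1989 → Jul 16, 1989: 15 days.
Total: 196 days.
196 mod 7 = 0, so Sunday + 0 = Sunday.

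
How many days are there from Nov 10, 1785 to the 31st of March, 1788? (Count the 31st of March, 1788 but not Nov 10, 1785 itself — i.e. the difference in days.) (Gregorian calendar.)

Nov 10, 1785 → Nov 10, 1786: 365 days.
Nov 10, 1786 → Nov 10, 1787: 365 days.
Nov 10, 1787 → Dec 10, 1787: 30 days (November has 30).
Dec 10, 1787 → Jan 10, 1788: 31 days (December has 31).
Jan 10, 1788 → Feb 10, 1788: 31 days (January has 31).
Feb 10, 1788 → Mar 10, 1788: 29 days (February has 29).
Mar 10, 1788 → Mar 31, 1788: 21 days.
Total: 872 days.

872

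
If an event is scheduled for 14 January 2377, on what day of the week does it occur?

Doomsday rule: the anchor day for the 2300s is Wednesday. For year 77: 77÷12 = 6 r 5, and 5÷4 = 1, so 6+5+1 = 12.
Wednesday + 12 ≡ Monday — that's 2377's doomsday.
In January the doomsday date is Jan 3 (2377 is not a leap year).
Jan 14 is 11 days after Jan 3; 11 mod 7 = 4, so Monday + 4 = Friday.

Friday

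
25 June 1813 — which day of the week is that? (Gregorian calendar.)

Friday

Doomsday rule: the anchor day for the 1800s is Friday. For year 13: 13÷12 = 1 r 1, and 1÷4 = 0, so 1+1+0 = 2.
Friday + 2 ≡ Sunday — that's 1813's doomsday.
In June the doomsday date is Jun 6.
Jun 25 is 19 days after Jun 6; 19 mod 7 = 5, so Sunday + 5 = Friday.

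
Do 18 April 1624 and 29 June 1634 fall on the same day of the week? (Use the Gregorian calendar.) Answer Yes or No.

Yes

From Apr 18, 1624 to Jun 29, 1634 is 3724 days.
3724 mod 7 = 0, so they are the same weekday.
(Apr 18, 1624 is a Thursday; Jun 29, 1634 is a Thursday.)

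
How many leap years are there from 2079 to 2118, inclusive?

Multiples of 4 in [2079,2118]: 10.
Of those, multiples of 100: 1 (not leap unless ÷400).
Multiples of 400: 0.
Leap years = 10 − 1 + 0 = 9.

9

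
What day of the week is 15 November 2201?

Doomsday rule: the anchor day for the 2200s is Friday. For year 01: 1÷12 = 0 r 1, and 1÷4 = 0, so 0+1+0 = 1.
Friday + 1 ≡ Saturday — that's 2201's doomsday.
In November the doomsday date is Nov 7.
Nov 15 is 8 days after Nov 7; 8 mod 7 = 1, so Saturday + 1 = Sunday.

Sunday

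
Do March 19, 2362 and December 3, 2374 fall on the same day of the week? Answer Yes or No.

No

From Mar 19, 2362 to Dec 3, 2374 is 4642 days.
4642 mod 7 = 1, so they are different weekdays.
(Mar 19, 2362 is a Monday; Dec 3, 2374 is a Tuesday.)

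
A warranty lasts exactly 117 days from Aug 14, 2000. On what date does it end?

December 9, 2000

Aug has 31 days: +18 → Sep 1, 2000 (99 left).
Sep has 30 days: +30 → Oct 1, 2000 (69 left).
Oct has 31 days: +31 → Nov 1, 2000 (38 left).
Nov has 30 days: +30 → Dec 1, 2000 (8 left).
+8 → Dec 9, 2000.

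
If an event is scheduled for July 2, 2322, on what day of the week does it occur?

Sunday

Doomsday rule: the anchor day for the 2300s is Wednesday. For year 22: 22÷12 = 1 r 10, and 10÷4 = 2, so 1+10+2 = 13.
Wednesday + 13 ≡ Tuesday — that's 2322's doomsday.
In July the doomsday date is Jul 11.
Jul 2 is 9 days before Jul 11; 9 mod 7 = 2, so Tuesday − 2 = Sunday.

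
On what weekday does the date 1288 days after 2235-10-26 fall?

First find the weekday of Oct 26, 2235. Doomsday rule: the anchor day for the 2200s is Friday. For year 35: 35÷12 = 2 r 11, and 11÷4 = 2, so 2+11+2 = 15.
Friday + 15 ≡ Saturday — that's 2235's doomsday.
In October the doomsday date is Oct 10.
Oct 26 is 16 days after Oct 10; 16 mod 7 = 2, so Saturday + 2 = Monday.
1288 mod 7 = 0, so 1288 days after a Monday is Monday + 0 = Monday.

Monday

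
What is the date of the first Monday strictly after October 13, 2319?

Oct 13, 2319 is a Monday.
From Monday to the next Monday is 7 days.
Oct 13, 2319 + 7 = Oct 20, 2319.

October 20, 2319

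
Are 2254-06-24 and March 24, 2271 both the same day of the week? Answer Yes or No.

From Jun 24, 2254 to Mar 24, 2271 is 6117 days.
6117 mod 7 = 6, so they are different weekdays.
(Jun 24, 2254 is a Saturday; Mar 24, 2271 is a Friday.)

No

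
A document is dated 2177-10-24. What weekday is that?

January 1, 2177 is a Wednesday.
Jan 1, 2177 → Feb 1, 2177: 31 days (January has 31).
Feb 1, 2177 → Mar 1, 2177: 28 days (February has 28).
Mar 1, 2177 → Apr 1, 2177: 31 days (March has 31).
Apr 1, 2177 → May 1, 2177: 30 days (April has 30).
May 1, 2177 → Jun 1, 2177: 31 days (May has 31).
Jun 1, 2177 → Jul 1, 2177: 30 days (June has 30).
Jul 1, 2177 → Aug 1, 2177: 31 days (July has 31).
Aug 1, 2177 → Sep 1, 2177: 31 days (August has 31).
Sep 1, 2177 → Oct 1, 2177: 30 days (September has 30).
Oct 1, 2177 → Oct 24, 2177: 23 days.
Total: 296 days.
296 mod 7 = 2, so Wednesday + 2 = Friday.

Friday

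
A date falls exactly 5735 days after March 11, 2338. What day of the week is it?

Sunday

First find the weekday of Mar 11, 2338. Doomsday rule: the anchor day for the 2300s is Wednesday. For year 38: 38÷12 = 3 r 2, and 2÷4 = 0, so 3+2+0 = 5.
Wednesday + 5 ≡ Monday — that's 2338's doomsday.
In March the doomsday date is Mar 14.
Mar 11 is 3 days before Mar 14; 3 mod 7 = 3, so Monday − 3 = Friday.
5735 mod 7 = 2, so 5735 days after a Friday is Friday + 2 = Sunday.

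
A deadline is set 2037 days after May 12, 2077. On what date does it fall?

+365 (one year) → May 12, 2078 (1672 left).
+365 (one year) → May 12, 2079 (1307 left).
+366 (one year; includes Feb 29, 2080) → May 12, 2080 (941 left).
+365 (one year) → May 12, 2081 (576 left).
+365 (one year) → May 12, 2082 (211 left).
May has 31 days: +20 → Jun 1, 2082 (191 left).
Jun has 30 days: +30 → Jul 1, 2082 (161 left).
Jul has 31 days: +31 → Aug 1, 2082 (130 left).
Aug has 31 days: +31 → Sep 1, 2082 (99 left).
Sep has 30 days: +30 → Oct 1, 2082 (69 left).
Oct has 31 days: +31 → Nov 1, 2082 (38 left).
Nov has 30 days: +30 → Dec 1, 2082 (8 left).
+8 → Dec 9, 2082.

December 9, 2082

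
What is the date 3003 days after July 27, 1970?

October 16, 1978

+365 (one year) → Jul 27, 1971 (2638 left).
+366 (one year; includes Feb 29, 1972) → Jul 27, 1972 (2272 left).
+365 (one year) → Jul 27, 1973 (1907 left).
+365 (one year) → Jul 27, 1974 (1542 left).
+365 (one year) → Jul 27, 1975 (1177 left).
+366 (one year; includes Feb 29, 1976) → Jul 27, 1976 (811 left).
+365 (one year) → Jul 27, 1977 (446 left).
+365 (one year) → Jul 27, 1978 (81 left).
Jul has 31 days: +5 → Aug 1, 1978 (76 left).
Aug has 31 days: +31 → Sep 1, 1978 (45 left).
Sep has 30 days: +30 → Oct 1, 1978 (15 left).
+15 → Oct 16, 1978.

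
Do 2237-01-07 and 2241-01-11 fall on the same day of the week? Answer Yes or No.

From Jan 7, 2237 to Jan 11, 2241 is 1465 days.
1465 mod 7 = 2, so they are different weekdays.
(Jan 7, 2237 is a Saturday; Jan 11, 2241 is a Monday.)

No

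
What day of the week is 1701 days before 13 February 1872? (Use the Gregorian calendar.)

First find the weekday of Feb 13, 1872. Doomsday rule: the anchor day for the 1800s is Friday. For year 72: 72÷12 = 6 r 0, and 0÷4 = 0, so 6+0+0 = 6.
Friday + 6 ≡ Thursday — that's 1872's doomsday.
In February the doomsday date is Feb 29 (1872 is a leap year (divisible by 4)).
Feb 13 is 16 days before Feb 29; 16 mod 7 = 2, so Thursday − 2 = Tuesday.
1701 mod 7 = 0, so 1701 days before a Tuesday is Tuesday − 0 = Tuesday.

Tuesday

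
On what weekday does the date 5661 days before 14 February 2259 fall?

Feb 14, 2259 is a Monday.
5661 mod 7 = 5, so 5661 days before a Monday is Monday − 5 = Wednesday.

Wednesday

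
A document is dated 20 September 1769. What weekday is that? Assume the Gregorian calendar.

Doomsday rule: the anchor day for the 1700s is Sunday. For year 69: 69÷12 = 5 r 9, and 9÷4 = 2, so 5+9+2 = 16.
Sunday + 16 ≡ Tuesday — that's 1769's doomsday.
In September the doomsday date is Sep 5.
Sep 20 is 15 days after Sep 5; 15 mod 7 = 1, so Tuesday + 1 = Wednesday.

Wednesday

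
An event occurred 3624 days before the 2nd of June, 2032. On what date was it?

July 1, 2022

−366 (one year; includes Feb 29, 2032) → Jun 2, 2031 (3258 left).
−365 (one year) → Jun 2, 2030 (2893 left).
−365 (one year) → Jun 2, 2029 (2528 left).
−365 (one year) → Jun 2, 2028 (2163 left).
−366 (one year; includes Feb 29, 2028) → Jun 2, 2027 (1797 left).
−365 (one year) → Jun 2, 2026 (1432 left).
−365 (one year) → Jun 2, 2025 (1067 left).
−365 (one year) → Jun 2, 2024 (702 left).
−366 (one year; includes Feb 29, 2024) → Jun 2, 2023 (336 left).
−2 → May 31, 2023 (end of May, 31 days; 334 left).
−31 → Apr 30, 2023 (end of Apr, 30 days; 303 left).
−30 → Mar 31, 2023 (end of Mar, 31 days; 273 left).
−31 → Feb 28, 2023 (end of Feb, 28 days; 242 left).
−28 → Jan 31, 2023 (end of Jan, 31 days; 214 left).
−31 → Dec 31, 2022 (end of Dec, 31 days; 183 left).
−31 → Nov 30, 2022 (end of Nov, 30 days; 152 left).
−30 → Oct 31, 2022 (end of Oct, 31 days; 122 left).
−31 → Sep 30, 2022 (end of Sep, 30 days; 91 left).
−30 → Aug 31, 2022 (end of Aug, 31 days; 61 left).
−31 → Jul 31, 2022 (end of Jul, 31 days; 30 left).
−30 → Jul 1, 2022.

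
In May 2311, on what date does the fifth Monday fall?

May 1, 2311 is a Monday.
The first Monday is therefore May 1 (same day).
The fifth Monday is 1 + 4×7 = May 29.

May 29, 2311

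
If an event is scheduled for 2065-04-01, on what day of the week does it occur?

January 1, 2065 is a Thursday.
Jan 1, 2065 → Feb 1, 2065: 31 days (January has 31).
Feb 1, 2065 → Mar 1, 2065: 28 days (February has 28).
Mar 1, 2065 → Apr 1, 2065: 31 days.
Total: 90 days.
90 mod 7 = 6, so Thursday + 6 = Wednesday.

Wednesday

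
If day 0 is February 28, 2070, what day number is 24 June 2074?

Feb 28, 2070 → Feb 28, 2071: 365 days.
Feb 28, 2071 → Feb 28, 2072: 365 days.
Feb 28, 2072 → Feb 28, 2073: 366 days (Feb 29, 2072 is in that span).
Feb 28, 2073 → Feb 28, 2074: 365 days.
Feb 28, 2074 → Mar 28, 2074: 28 days (February has 28).
Mar 28, 2074 → Apr 28, 2074: 31 days (March has 31).
Apr 28, 2074 → May 28, 2074: 30 days (April has 30).
May 28, 2074 → Jun 24, 2074: 27 days.
Total: 1577 days.

1577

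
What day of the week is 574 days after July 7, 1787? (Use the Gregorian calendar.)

Saturday

Jul 7, 1787 is a Saturday.
574 mod 7 = 0, so 574 days after a Saturday is Saturday + 0 = Saturday.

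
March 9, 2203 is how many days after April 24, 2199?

Apr 24, 2199 → Apr 24, 2200: 365 days.
Apr 24, 2200 → Apr 24, 2201: 365 days.
Apr 24, 2201 → Apr 24, 2202: 365 days.
Apr 24, 2202 → May 24, 2202: 30 days (April has 30).
May 24, 2202 → Jun 24, 2202: 31 days (May has 31).
Jun 24, 2202 → Jul 24, 2202: 30 days (June has 30).
Jul 24, 2202 → Aug 24, 2202: 31 days (July has 31).
Aug 24, 2202 → Sep 24, 2202: 31 days (August has 31).
Sep 24, 2202 → Oct 24, 2202: 30 days (September has 30).
Oct 24, 2202 → Nov 24, 2202: 31 days (October has 31).
Nov 24, 2202 → Dec 24, 2202: 30 days (November has 30).
Dec 24, 2202 → Jan 24, 2203: 31 days (December has 31).
Jan 24, 2203 → Feb 24, 2203: 31 days (January has 31).
Feb 24, 2203 → Mar 9, 2203: 13 days.
Total: 1414 days.

1414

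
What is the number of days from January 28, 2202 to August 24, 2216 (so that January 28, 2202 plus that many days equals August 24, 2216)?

Jan 28, 2202 → Jan 28, 2203: 365 days.
Jan 28, 2203 → Jan 28, 2204: 365 days.
Jan 28, 2204 → Jan 28, 2205: 366 days (Feb 29, 2204 is in that span).
Jan 28, 2205 → Jan 28, 2206: 365 days.
Jan 28, 2206 → Jan 28, 2207: 365 days.
Jan 28, 2207 → Jan 28, 2208: 365 days.
Jan 28, 2208 → Jan 28, 2209: 366 days (Feb 29, 2208 is in that span).
Jan 28, 2209 → Jan 28, 2210: 365 days.
Jan 28, 2210 → Jan 28, 2211: 365 days.
Jan 28, 2211 → Jan 28, 2212: 365 days.
Jan 28, 2212 → Jan 28, 2213: 366 days (Feb 29, 2212 is in that span).
Jan 28, 2213 → Jan 28, 2214: 365 days.
Jan 28, 2214 → Jan 28, 2215: 365 days.
Jan 28, 2215 → Jan 28, 2216: 365 days.
Jan 28, 2216 → Feb 28, 2216: 31 days (January has 31).
Feb 28, 2216 → Mar 28, 2216: 29 days (February has 29).
Mar 28, 2216 → Apr 28, 2216: 31 days (March has 31).
Apr 28, 2216 → May 28, 2216: 30 days (April has 30).
May 28, 2216 → Jun 28, 2216: 31 days (May has 31).
Jun 28, 2216 → Jul 28, 2216: 30 days (June has 30).
Jul 28, 2216 → Aug 24, 2216: 27 days.
Total: 5322 days.

5322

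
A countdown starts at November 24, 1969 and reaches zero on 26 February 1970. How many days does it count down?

94

Nov 24, 1969 → Dec 24, 1969: 30 days (November has 30).
Dec 24, 1969 → Jan 24, 1970: 31 days (December has 31).
Jan 24, 1970 → Feb 24, 1970: 31 days (January has 31).
Feb 24, 1970 → Feb 26, 1970: 2 days.
Total: 94 days.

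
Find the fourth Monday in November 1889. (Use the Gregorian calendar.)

November 25, 1889

November 1, 1889 is a Friday.
The first Monday is therefore November 4 (3 days later).
The fourth Monday is 4 + 3×7 = November 25.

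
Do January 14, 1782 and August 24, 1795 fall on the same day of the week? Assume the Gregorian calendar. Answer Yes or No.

From Jan 14, 1782 to Aug 24, 1795 is 4970 days.
4970 mod 7 = 0, so they are the same weekday.
(Jan 14, 1782 is a Monday; Aug 24, 1795 is a Monday.)

Yes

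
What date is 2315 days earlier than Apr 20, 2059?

−365 (one year) → Apr 20, 2058 (1950 left).
−365 (one year) → Apr 20, 2057 (1585 left).
−365 (one year) → Apr 20, 2056 (1220 left).
−366 (one year; includes Feb 29, 2056) → Apr 20, 2055 (854 left).
−365 (one year) → Apr 20, 2054 (489 left).
−365 (one year) → Apr 20, 2053 (124 left).
−20 → Mar 31, 2053 (end of Mar, 31 days; 104 left).
−31 → Feb 28, 2053 (end of Feb, 28 days; 73 left).
−28 → Jan 31, 2053 (end of Jan, 31 days; 45 left).
−31 → Dec 31, 2052 (end of Dec, 31 days; 14 left).
−14 → Dec 17, 2052.

December 17, 2052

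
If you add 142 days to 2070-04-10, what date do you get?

August 30, 2070

Apr has 30 days: +21 → May 1, 2070 (121 left).
May has 31 days: +31 → Jun 1, 2070 (90 left).
Jun has 30 days: +30 → Jul 1, 2070 (60 left).
Jul has 31 days: +31 → Aug 1, 2070 (29 left).
+29 → Aug 30, 2070.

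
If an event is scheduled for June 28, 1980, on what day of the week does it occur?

January 1, 1980 is a Tuesday.
Jan 1, 1980 → Feb 1, 1980: 31 days (January has 31).
Feb 1, 1980 → Mar 1, 1980: 29 days (February has 29).
Mar 1, 1980 → Apr 1, 1980: 31 days (March has 31).
Apr 1, 1980 → May 1, 1980: 30 days (April has 30).
May 1, 1980 → Jun 1, 1980: 31 days (May has 31).
Jun 1, 1980 → Jun 28, 1980: 27 days.
Total: 179 days.
179 mod 7 = 4, so Tuesday + 4 = Saturday.

Saturday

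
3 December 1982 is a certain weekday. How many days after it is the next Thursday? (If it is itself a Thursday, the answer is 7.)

6

Dec 3, 1982 is a Friday.
From Friday to the next Thursday is 6 days.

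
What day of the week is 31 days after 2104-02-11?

Thursday

First find the weekday of Feb 11, 2104. Doomsday rule: the anchor day for the 2100s is Sunday. For year 04: 4÷12 = 0 r 4, and 4÷4 = 1, so 0+4+1 = 5.
Sunday + 5 ≡ Friday — that's 2104's doomsday.
In February the doomsday date is Feb 29 (2104 is a leap year (divisible by 4)).
Feb 11 is 18 days before Feb 29; 18 mod 7 = 4, so Friday − 4 = Monday.
31 mod 7 = 3, so 31 days after a Monday is Monday + 3 = Thursday.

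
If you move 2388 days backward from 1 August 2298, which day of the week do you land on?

Aug 1, 2298 is a Monday.
2388 mod 7 = 1, so 2388 days before a Monday is Monday − 1 = Sunday.

Sunday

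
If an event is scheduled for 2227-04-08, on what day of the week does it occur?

Sunday

Doomsday rule: the anchor day for the 2200s is Friday. For year 27: 27÷12 = 2 r 3, and 3÷4 = 0, so 2+3+0 = 5.
Friday + 5 ≡ Wednesday — that's 2227's doomsday.
In April the doomsday date is Apr 4.
Apr 8 is 4 days after Apr 4; 4 mod 7 = 4, so Wednesday + 4 = Sunday.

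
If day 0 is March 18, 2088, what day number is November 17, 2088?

Mar 18, 2088 → Apr 18, 2088: 31 days (March has 31).
Apr 18, 2088 → May 18, 2088: 30 days (April has 30).
May 18, 2088 → Jun 18, 2088: 31 days (May has 31).
Jun 18, 2088 → Jul 18, 2088: 30 days (June has 30).
Jul 18, 2088 → Aug 18, 2088: 31 days (July has 31).
Aug 18, 2088 → Sep 18, 2088: 31 days (August has 31).
Sep 18, 2088 → Oct 18, 2088: 30 days (September has 30).
Oct 18, 2088 → Nov 17, 2088: 30 days.
Total: 244 days.

244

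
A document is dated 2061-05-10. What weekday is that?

Doomsday rule: the anchor day for the 2000s is Tuesday. For year 61: 61÷12 = 5 r 1, and 1÷4 = 0, so 5+1+0 = 6.
Tuesday + 6 ≡ Monday — that's 2061's doomsday.
In May the doomsday date is May 9.
May 10 is 1 day after May 9; 1 mod 7 = 1, so Monday + 1 = Tuesday.

Tuesday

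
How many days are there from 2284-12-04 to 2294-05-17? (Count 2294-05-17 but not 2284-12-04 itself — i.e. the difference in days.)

3451

Dec 4, 2284 → Dec 4, 2285: 365 days.
Dec 4, 2285 → Dec 4, 2286: 365 days.
Dec 4, 2286 → Dec 4, 2287: 365 days.
Dec 4, 2287 → Dec 4, 2288: 366 days (Feb 29, 2288 is in that span).
Dec 4, 2288 → Dec 4, 2289: 365 days.
Dec 4, 2289 → Dec 4, 2290: 365 days.
Dec 4, 2290 → Dec 4, 2291: 365 days.
Dec 4, 2291 → Dec 4, 2292: 366 days (Feb 29, 2292 is in that span).
Dec 4, 2292 → Dec 4, 2293: 365 days.
Dec 4, 2293 → Jan 4, 2294: 31 days (December has 31).
Jan 4, 2294 → Feb 4, 2294: 31 days (January has 31).
Feb 4, 2294 → Mar 4, 2294: 28 days (February has 28).
Mar 4, 2294 → Apr 4, 2294: 31 days (March has 31).
Apr 4, 2294 → May 4, 2294: 30 days (April has 30).
May 4, 2294 → May 17, 2294: 13 days.
Total: 3451 days.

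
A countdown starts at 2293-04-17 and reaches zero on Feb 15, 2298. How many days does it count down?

1765

Apr 17, 2293 → Apr 17, 2294: 365 days.
Apr 17, 2294 → Apr 17, 2295: 365 days.
Apr 17, 2295 → Apr 17, 2296: 366 days (Feb 29, 2296 is in that span).
Apr 17, 2296 → Apr 17, 2297: 365 days.
Apr 17, 2297 → May 17, 2297: 30 days (April has 30).
May 17, 2297 → Jun 17, 2297: 31 days (May has 31).
Jun 17, 2297 → Jul 17, 2297: 30 days (June has 30).
Jul 17, 2297 → Aug 17, 2297: 31 days (July has 31).
Aug 17, 2297 → Sep 17, 2297: 31 days (August has 31).
Sep 17, 2297 → Oct 17, 2297: 30 days (September has 30).
Oct 17, 2297 → Nov 17, 2297: 31 days (October has 31).
Nov 17, 2297 → Dec 17, 2297: 30 days (November has 30).
Dec 17, 2297 → Jan 17, 2298: 31 days (December has 31).
Jan 17, 2298 → Feb 15, 2298: 29 days.
Total: 1765 days.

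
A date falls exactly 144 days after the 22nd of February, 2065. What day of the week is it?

Thursday

First find the weekday of Feb 22, 2065. Doomsday rule: the anchor day for the 2000s is Tuesday. For year 65: 65÷12 = 5 r 5, and 5÷4 = 1, so 5+5+1 = 11.
Tuesday + 11 ≡ Saturday — that's 2065's doomsday.
In February the doomsday date is Feb 28 (2065 is not a leap year).
Feb 22 is 6 days before Feb 28; 6 mod 7 = 6, so Saturday − 6 = Sunday.
144 mod 7 = 4, so 144 days after a Sunday is Sunday + 4 = Thursday.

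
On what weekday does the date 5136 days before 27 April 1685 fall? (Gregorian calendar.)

Sunday

First find the weekday of Apr 27, 1685. Doomsday rule: the anchor day for the 1600s is Tuesday. For year 85: 85÷12 = 7 r 1, and 1÷4 = 0, so 7+1+0 = 8.
Tuesday + 8 ≡ Wednesday — that's 1685's doomsday.
In April the doomsday date is Apr 4.
Apr 27 is 23 days after Apr 4; 23 mod 7 = 2, so Wednesday + 2 = Friday.
5136 mod 7 = 5, so 5136 days before a Friday is Friday − 5 = Sunday.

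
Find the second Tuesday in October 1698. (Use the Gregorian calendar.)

October 1, 1698 is a Wednesday.
The first Tuesday is therefore October 7 (6 days later).
The second Tuesday is 7 + 1×7 = October 14.

October 14, 1698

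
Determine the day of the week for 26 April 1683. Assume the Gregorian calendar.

Monday

Doomsday rule: the anchor day for the 1600s is Tuesday. For year 83: 83÷12 = 6 r 11, and 11÷4 = 2, so 6+11+2 = 19.
Tuesday + 19 ≡ Sunday — that's 1683's doomsday.
In April the doomsday date is Apr 4.
Apr 26 is 22 days after Apr 4; 22 mod 7 = 1, so Sunday + 1 = Monday.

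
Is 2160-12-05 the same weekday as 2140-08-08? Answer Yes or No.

No

From Aug 8, 2140 to Dec 5, 2160 is 7424 days.
7424 mod 7 = 4, so they are different weekdays.
(Aug 8, 2140 is a Monday; Dec 5, 2160 is a Friday.)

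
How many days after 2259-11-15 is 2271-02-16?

4111

Nov 15, 2259 → Nov 15, 2260: 366 days (Feb 29, 2260 is in that span).
Nov 15, 2260 → Nov 15, 2261: 365 days.
Nov 15, 2261 → Nov 15, 2262: 365 days.
Nov 15, 2262 → Nov 15, 2263: 365 days.
Nov 15, 2263 → Nov 15, 2264: 366 days (Feb 29, 2264 is in that span).
Nov 15, 2264 → Nov 15, 2265: 365 days.
Nov 15, 2265 → Nov 15, 2266: 365 days.
Nov 15, 2266 → Nov 15, 2267: 365 days.
Nov 15, 2267 → Nov 15, 2268: 366 days (Feb 29, 2268 is in that span).
Nov 15, 2268 → Nov 15, 2269: 365 days.
Nov 15, 2269 → Nov 15, 2270: 365 days.
Nov 15, 2270 → Dec 15, 2270: 30 days (November has 30).
Dec 15, 2270 → Jan 15, 2271: 31 days (December has 31).
Jan 15, 2271 → Feb 15, 2271: 31 days (January has 31).
Feb 15, 2271 → Feb 16, 2271: 1 days.
Total: 4111 days.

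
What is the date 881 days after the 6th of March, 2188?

+365 (one year) → Mar 6, 2189 (516 left).
+365 (one year) → Mar 6, 2190 (151 left).
Mar has 31 days: +26 → Apr 1, 2190 (125 left).
Apr has 30 days: +30 → May 1, 2190 (95 left).
May has 31 days: +31 → Jun 1, 2190 (64 left).
Jun has 30 days: +30 → Jul 1, 2190 (34 left).
Jul has 31 days: +31 → Aug 1, 2190 (3 left).
+3 → Aug 4, 2190.

August 4, 2190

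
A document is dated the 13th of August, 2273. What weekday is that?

Wednesday

Doomsday rule: the anchor day for the 2200s is Friday. For year 73: 73÷12 = 6 r 1, and 1÷4 = 0, so 6+1+0 = 7.
Friday + 7 ≡ Friday — that's 2273's doomsday.
In August the doomsday date is Aug 8.
Aug 13 is 5 days after Aug 8; 5 mod 7 = 5, so Friday + 5 = Wednesday.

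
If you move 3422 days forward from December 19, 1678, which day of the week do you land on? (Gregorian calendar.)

Dec 19, 1678 is a Monday.
3422 mod 7 = 6, so 3422 days after a Monday is Monday + 6 = Sunday.

Sunday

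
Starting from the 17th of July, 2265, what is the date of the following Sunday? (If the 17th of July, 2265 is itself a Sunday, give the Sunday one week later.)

July 23, 2265

Jul 17, 2265 is a Monday.
From Monday to the next Sunday is 6 days.
Jul 17, 2265 + 6 = Jul 23, 2265.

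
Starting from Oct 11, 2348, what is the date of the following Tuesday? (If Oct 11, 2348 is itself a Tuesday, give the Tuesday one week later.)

October 12, 2348

Oct 11, 2348 is a Monday.
From Monday to the next Tuesday is 1 day.
Oct 11, 2348 + 1 = Oct 12, 2348.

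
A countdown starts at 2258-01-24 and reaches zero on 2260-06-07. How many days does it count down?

Jan 24, 2258 → Jan 24, 2259: 365 days.
Jan 24, 2259 → Jan 24, 2260: 365 days.
Jan 24, 2260 → Feb 24, 2260: 31 days (January has 31).
Feb 24, 2260 → Mar 24, 2260: 29 days (February has 29).
Mar 24, 2260 → Apr 24, 2260: 31 days (March has 31).
Apr 24, 2260 → May 24, 2260: 30 days (April has 30).
May 24, 2260 → Jun 7, 2260: 14 days.
Total: 865 days.

865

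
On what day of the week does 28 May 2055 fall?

Friday

Doomsday rule: the anchor day for the 2000s is Tuesday. For year 55: 55÷12 = 4 r 7, and 7÷4 = 1, so 4+7+1 = 12.
Tuesday + 12 ≡ Sunday — that's 2055's doomsday.
In May the doomsday date is May 9.
May 28 is 19 days after May 9; 19 mod 7 = 5, so Sunday + 5 = Friday.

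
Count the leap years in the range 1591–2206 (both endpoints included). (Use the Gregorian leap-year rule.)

149

Multiples of 4 in [1591,2206]: 154.
Of those, multiples of 100: 7 (not leap unless ÷400).
Multiples of 400: 2.
Leap years = 154 − 7 + 2 = 149.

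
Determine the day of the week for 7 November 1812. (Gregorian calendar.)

Saturday

Doomsday rule: the anchor day for the 1800s is Friday. For year 12: 12÷12 = 1 r 0, and 0÷4 = 0, so 1+0+0 = 1.
Friday + 1 ≡ Saturday — that's 1812's doomsday.
In November the doomsday date is Nov 7.
Nov 7 is the doomsday itself: Saturday.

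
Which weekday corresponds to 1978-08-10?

Doomsday rule: the anchor day for the 1900s is Wednesday. For year 78: 78÷12 = 6 r 6, and 6÷4 = 1, so 6+6+1 = 13.
Wednesday + 13 ≡ Tuesday — that's 1978's doomsday.
In August the doomsday date is Aug 8.
Aug 10 is 2 days after Aug 8; 2 mod 7 = 2, so Tuesday + 2 = Thursday.

Thursday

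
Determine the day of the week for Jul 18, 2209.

Doomsday rule: the anchor day for the 2200s is Friday. For year 09: 9÷12 = 0 r 9, and 9÷4 = 2, so 0+9+2 = 11.
Friday + 11 ≡ Tuesday — that's 2209's doomsday.
In July the doomsday date is Jul 11.
Jul 18 is 7 days after Jul 11; 7 mod 7 = 0, so Tuesday + 0 = Tuesday.

Tuesday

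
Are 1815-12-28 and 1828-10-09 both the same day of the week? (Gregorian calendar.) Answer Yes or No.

Yes

From Dec 28, 1815 to Oct 9, 1828 is 4669 days.
4669 mod 7 = 0, so they are the same weekday.
(Dec 28, 1815 is a Thursday; Oct 9, 1828 is a Thursday.)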